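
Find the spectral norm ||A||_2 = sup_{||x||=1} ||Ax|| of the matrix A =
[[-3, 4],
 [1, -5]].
||A||_2 = sqrt((51 + sqrt(2117))/2) ≈ 6.9646 (= sqrt(largest eigenvalue of A^T A))

||A||_2 = sigma_max(A) = sqrt(lambda_max(A^T A)). Form the symmetric matrix M = A^T A =
[[10, -17],
 [-17, 41]].
Its characteristic polynomial (trace, determinant of M give the coefficients) is
  p(λ) = det(λ I - M) = λ^2 - 51λ + 121.
For λ^2 - 51λ + 121 the discriminant is 2117. It is nonnegative but not a perfect square, so the roots are real and irrational: λ = (51 ± sqrt(2117))/2 ≈ 48.5054, 2.4946.
So the eigenvalues of A^T A are ≈ 2.4946, 48.5054 (all ≥ 0, as they must be for A^T A). The largest is λ_max = (51 + sqrt(2117))/2 ≈ 48.5054, hence ||A||_2 = sqrt(λ_max) = sqrt((51 + sqrt(2117))/2) ≈ 6.9646.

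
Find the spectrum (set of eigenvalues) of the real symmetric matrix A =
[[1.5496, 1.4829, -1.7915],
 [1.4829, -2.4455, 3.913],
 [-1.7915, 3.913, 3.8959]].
sigma(A) ≈ {-5, 2, 6}

A is real symmetric, so its spectrum consists of real eigenvalues. Expanding the characteristic polynomial of the displayed matrix gives
  det(λ I - A) = p(λ) = λ^3 + (-3)λ^2 + (-28)λ + (60).
Solving p(λ) = 0 yields eigenvalues ≈ -5, 2, 6. (A is shown rounded to 4 decimals, so these recover the underlying integer eigenvalues to within that precision.)
Verification: the trace of A = 3 equals the sum of eigenvalues 3, and det(A) ≈ -59.9995 matches the eigenvalue product -60.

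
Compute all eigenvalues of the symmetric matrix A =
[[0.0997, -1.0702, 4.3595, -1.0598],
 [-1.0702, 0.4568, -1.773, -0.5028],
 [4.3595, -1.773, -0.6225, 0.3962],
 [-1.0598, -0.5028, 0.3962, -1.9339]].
sigma(A) ≈ {-5, -2, 0, 5}

A is real symmetric, so its spectrum consists of real eigenvalues. Expanding the characteristic polynomial of the displayed matrix gives
  det(λ I - A) = p(λ) = λ^4 + (2)λ^3 + (-25)λ^2 + (-50)λ + (0).
Solving p(λ) = 0 yields eigenvalues ≈ -5, -2, 0, 5. (A is shown rounded to 4 decimals, so these recover the underlying integer eigenvalues to within that precision.)
Verification: the trace of A = -2 equals the sum of eigenvalues -2, and det(A) ≈ 0.0003 matches the eigenvalue product 0.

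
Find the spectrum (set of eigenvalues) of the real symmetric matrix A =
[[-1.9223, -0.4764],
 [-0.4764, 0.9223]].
sigma(A) ≈ {-2, 1}

A is real symmetric, so its spectrum consists of real eigenvalues. Expanding the characteristic polynomial of the displayed matrix gives
  det(λ I - A) = p(λ) = λ^2 + (1)λ + (-2).
Solving p(λ) = 0 yields eigenvalues ≈ -2, 1. (A is shown rounded to 4 decimals, so these recover the underlying integer eigenvalues to within that precision.)
Verification: the trace of A = -1 equals the sum of eigenvalues -1, and det(A) ≈ -1.9999 matches the eigenvalue product -2.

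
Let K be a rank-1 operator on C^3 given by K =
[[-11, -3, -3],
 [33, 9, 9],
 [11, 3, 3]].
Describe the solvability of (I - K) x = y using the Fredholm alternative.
(I - K) is singular (det(I - K) = 0, i.e. 1 ∈ sigma(K)). (I - K) x = y is solvable iff y ⊥ ker((I - K)^*) = span{(-11, -3, -3)}, i.e. iff -11y_1 - 3y_2 - 3y_3 = 0. When solvable, the solutions are x = y + c·(1, -3, -1), c arbitrary (ker(I - K) = span{(1, -3, -1)}, dimension 1).

K has rank 1, so it is an outer product K = u v^T: every row of K is a multiple of one row vector. Reading off the entries, u = (1, -3, -1) and v = (-11, -3, -3) (row i of K equals u_i·v^T). A rank-one matrix u v^T satisfies K u = u (v·u) and kills the (2)-dimensional subspace v^⊥, so its characteristic polynomial is lambda^2 (lambda - v·u) with v·u = tr K = 1. Hence the eigenvalues of I - K are 1 (multiplicity 2) and 1 - (1) = 0, so det(I - K) = 0. (Direct check: I - K =
[[12, 3, 3],
 [-33, -8, -9],
 [-11, -3, -2]]
has determinant 0.) So 1 is an eigenvalue of K and (I - K) is not invertible. The finite-dimensional Fredholm alternative says: either (I - K) is invertible, or ker(I - K) ≠ {0} and then range(I - K) = ker((I - K)^*)^⊥, with dim ker(I - K) = dim ker((I - K)^*). We are in the second case, so we need both kernels. Kernel of I - K: (I - K) u = u - u (v·u) = u - u = 0, so ker(I - K) = span{u} = span{(1, -3, -1)} (it is exactly 1-dimensional because rank(I - K) = 2). Kernel of the adjoint: K is real, so (I - K)^* = I - K^T = I - v u^T, and (I - v u^T) v = v - v (u·v) = 0; hence ker((I - K)^*) = span{v} = span{(-11, -3, -3)}. Therefore (I - K) x = y is solvable iff <y, v> = 0, i.e. iff -11y_1 - 3y_2 - 3y_3 = 0. When this holds, K y = u (v·y) = 0, so (I - K) y = y and x = y is a particular solution; the full solution set is the line x = y + c·u = y + c·(1, -3, -1), c ∈ C.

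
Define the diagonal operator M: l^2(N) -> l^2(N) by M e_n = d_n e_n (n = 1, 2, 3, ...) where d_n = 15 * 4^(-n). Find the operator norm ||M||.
||M|| = 15/4 (attained at n = 1)

For M diagonal, ||M|| = sup_n |d_n|. The sequence d_n = 15 * 4^(-n) is positive and strictly decreasing (ratio 4^(-1) < 1), so the supremum is d_1 = 15/4. Hence ||M|| = 15/4.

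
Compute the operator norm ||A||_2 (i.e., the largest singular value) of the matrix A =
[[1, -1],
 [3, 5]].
||A||_2 = sqrt((36 + sqrt(1040))/2) ≈ 5.8416 (= sqrt(largest eigenvalue of A^T A))

||A||_2 = sigma_max(A) = sqrt(lambda_max(A^T A)). Form the symmetric matrix M = A^T A =
[[10, 14],
 [14, 26]].
Its characteristic polynomial (trace, determinant of M give the coefficients) is
  p(λ) = det(λ I - M) = λ^2 - 36λ + 64.
For λ^2 - 36λ + 64 the discriminant is 1040. It is nonnegative but not a perfect square, so the roots are real and irrational: λ = (36 ± sqrt(1040))/2 ≈ 34.1245, 1.8755.
So the eigenvalues of A^T A are ≈ 1.8755, 34.1245 (all ≥ 0, as they must be for A^T A). The largest is λ_max = (36 + sqrt(1040))/2 ≈ 34.1245, hence ||A||_2 = sqrt(λ_max) = sqrt((36 + sqrt(1040))/2) ≈ 5.8416.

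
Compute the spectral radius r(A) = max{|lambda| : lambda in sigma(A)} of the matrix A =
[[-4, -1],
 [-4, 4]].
r(A) = sqrt(80)/2 ≈ 4.4721

The eigenvalues of A are the roots of its characteristic polynomial. With M = A (coefficients from the trace and determinant):
  p(λ) = det(λ I - M) = λ^2 - 20.
For λ^2 - 20 the discriminant is 80. It is nonnegative but not a perfect square, so the roots are real and irrational: λ = ± sqrt(80)/2 ≈ 4.4721, -4.4721.
Thus the eigenvalues (to 4 decimals) are 4.4721 (modulus 4.4721); -4.4721 (modulus 4.4721). The spectral radius is the largest modulus: r(A) = sqrt(80)/2 ≈ 4.4721. (Cross-check: r(A) ≤ ||A||_2 ≈ 6.217; equality holds whenever A is normal, though it can also hold for some non-normal A.)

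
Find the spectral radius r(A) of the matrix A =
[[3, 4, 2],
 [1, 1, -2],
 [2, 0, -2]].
r(A) ≈ 4.1

The eigenvalues of A are the roots of its characteristic polynomial. With M = A (coefficients from the trace, the sum of principal 2x2 minors, and det A):
  p(λ) = det(λ I - M) = λ^3 - 2λ^2 - 13λ + 18.
No integer candidate from the rational root theorem (±divisors of 18) is a root, so the roots are irrational. The cubic discriminant is Δ = 9716 > 0, so there are three distinct real roots. p(-4) = -26 and p(-3) = 12 have opposite signs, so a root lies in (-4, -3); Newton's method refines it to λ ≈ -3.3936. p(1) = 4 and p(2) = -8 have opposite signs, so a root lies in (1, 2); Newton's method refines it to λ ≈ 1.2937. p(4) = -2 and p(5) = 28 have opposite signs, so a root lies in (4, 5); Newton's method refines it to λ ≈ 4.1. Check (Vieta): the three roots sum to 2, matching tr M = 2.
Thus the eigenvalues (to 4 decimals) are -3.3936 (modulus 3.3936); 1.2937 (modulus 1.2937); 4.1 (modulus 4.1). The spectral radius is the largest modulus: r(A) ≈ 4.1. (Cross-check: r(A) ≤ ||A||_2 ≈ 5.4548; equality holds whenever A is normal, though it can also hold for some non-normal A.)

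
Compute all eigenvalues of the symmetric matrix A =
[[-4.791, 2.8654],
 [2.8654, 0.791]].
sigma(A) ≈ {-6, 2}

A is real symmetric, so its spectrum consists of real eigenvalues. Expanding the characteristic polynomial of the displayed matrix gives
  det(λ I - A) = p(λ) = λ^2 + (4)λ + (-12).
Solving p(λ) = 0 yields eigenvalues ≈ -6, 2. (A is shown rounded to 4 decimals, so these recover the underlying integer eigenvalues to within that precision.)
Verification: the trace of A = -4 equals the sum of eigenvalues -4, and det(A) ≈ -12.0002 matches the eigenvalue product -12.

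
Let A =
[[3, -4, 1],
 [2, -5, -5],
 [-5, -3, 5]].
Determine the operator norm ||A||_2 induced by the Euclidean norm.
||A||_2 ≈ 8.9393 (= sqrt(largest eigenvalue of A^T A))

||A||_2 = sigma_max(A) = sqrt(lambda_max(A^T A)). Form the symmetric matrix M = A^T A =
[[38, -7, -32],
 [-7, 50, 6],
 [-32, 6, 51]].
Its characteristic polynomial (trace, sum of principal 2x2 minors, determinant of M give the coefficients) is
  p(λ) = det(λ I - M) = λ^3 - 139λ^2 + 5279λ - 44521.
No integer candidate from the rational root theorem (±divisors of 44521) is a root, so the roots are irrational. The cubic discriminant is Δ = 6230176720 > 0, so there are three distinct real roots. p(11) = -1940 and p(12) = 539 have opposite signs, so a root lies in (11, 12); Newton's method refines it to λ ≈ 11.7752. p(47) = 364 and p(48) = -793 have opposite signs, so a root lies in (47, 48); Newton's method refines it to λ ≈ 47.314. p(79) = -1940 and p(80) = 199 have opposite signs, so a root lies in (79, 80); Newton's method refines it to λ ≈ 79.9108. Check (Vieta): the three roots sum to 139, matching tr M = 139.
So the eigenvalues of A^T A are ≈ 11.7752, 47.314, 79.9108 (all ≥ 0, as they must be for A^T A). The largest is λ_max ≈ 79.9108, hence ||A||_2 = sqrt(λ_max) ≈ 8.9393.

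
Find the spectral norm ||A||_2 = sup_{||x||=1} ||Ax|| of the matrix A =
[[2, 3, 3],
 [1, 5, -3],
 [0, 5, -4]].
||A||_2 ≈ 8.7292 (= sqrt(largest eigenvalue of A^T A))

||A||_2 = sigma_max(A) = sqrt(lambda_max(A^T A)). Form the symmetric matrix M = A^T A =
[[5, 11, 3],
 [11, 59, -26],
 [3, -26, 34]].
Its characteristic polynomial (trace, sum of principal 2x2 minors, determinant of M give the coefficients) is
  p(λ) = det(λ I - M) = λ^3 - 98λ^2 + 1665λ - 289.
No integer candidate from the rational root theorem (±divisors of 289) is a root, so the roots are irrational. The cubic discriminant is Δ = 7919967721 > 0, so there are three distinct real roots. p(0) = -289 and p(1) = 1279 have opposite signs, so a root lies in (0, 1); Newton's method refines it to λ ≈ 0.1754. p(21) = 719 and p(22) = -443 have opposite signs, so a root lies in (21, 22); Newton's method refines it to λ ≈ 21.6255. p(76) = -821 and p(77) = 3407 have opposite signs, so a root lies in (76, 77); Newton's method refines it to λ ≈ 76.1991. Check (Vieta): the three roots sum to 98, matching tr M = 98.
So the eigenvalues of A^T A are ≈ 0.1754, 21.6255, 76.1991 (all ≥ 0, as they must be for A^T A). The largest is λ_max ≈ 76.1991, hence ||A||_2 = sqrt(λ_max) ≈ 8.7292.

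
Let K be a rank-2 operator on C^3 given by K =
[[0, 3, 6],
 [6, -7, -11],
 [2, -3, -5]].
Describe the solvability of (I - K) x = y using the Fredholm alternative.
(I - K) is invertible (det(I - K) = -15 ≠ 0), so for every y in C^3 the equation (I - K) x = y has a unique solution.

K has rank 2 and factors as K = U V^T = u1 v1^T + u2 v2^T with u1 = (0, 3, 1), v1 = (2, -2, -3), u2 = (-3, 1, 1), v2 = (0, -1, -2) (multiplying out reproduces the displayed K). The nonzero eigenvalues of U V^T coincide with those of the 2 x 2 matrix G = V^T U = [[v1·u1, v1·u2], [v2·u1, v2·u2]] = [[-9, -11], [-5, -3]], and by the Sylvester determinant identity det(I_3 - U V^T) = det(I_2 - V^T U) = det([[10, 11], [5, 4]]) = (10)(4) - (11)(5) = -15. (Direct check: I - K =
[[1, -3, -6],
 [-6, 8, 11],
 [-2, 3, 6]]
has determinant -15.) The finite-dimensional Fredholm alternative says: either (I - K) is invertible, or ker(I - K) ≠ {0} and then range(I - K) = ker((I - K)^*)^⊥, with dim ker(I - K) = dim ker((I - K)^*). Since det(I - K) ≠ 0, 1 is not an eigenvalue of K and ker(I - K) = {0}, so we are in the first case: for every y there is a unique x = (I - K)^(-1) y. (Explicitly, by the Woodbury identity, (I - U V^T)^(-1) = I + U (I_2 - G)^(-1) V^T.)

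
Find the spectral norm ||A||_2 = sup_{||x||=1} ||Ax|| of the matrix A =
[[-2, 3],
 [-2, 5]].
||A||_2 = sqrt((42 + sqrt(1700))/2) ≈ 6.451 (= sqrt(largest eigenvalue of A^T A))

||A||_2 = sigma_max(A) = sqrt(lambda_max(A^T A)). Form the symmetric matrix M = A^T A =
[[8, -16],
 [-16, 34]].
Its characteristic polynomial (trace, determinant of M give the coefficients) is
  p(λ) = det(λ I - M) = λ^2 - 42λ + 16.
For λ^2 - 42λ + 16 the discriminant is 1700. It is nonnegative but not a perfect square, so the roots are real and irrational: λ = (42 ± sqrt(1700))/2 ≈ 41.6155, 0.3845.
So the eigenvalues of A^T A are ≈ 0.3845, 41.6155 (all ≥ 0, as they must be for A^T A). The largest is λ_max = (42 + sqrt(1700))/2 ≈ 41.6155, hence ||A||_2 = sqrt(λ_max) = sqrt((42 + sqrt(1700))/2) ≈ 6.451.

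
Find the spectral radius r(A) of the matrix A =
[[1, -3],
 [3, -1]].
r(A) = sqrt(8) ≈ 2.8284

The eigenvalues of A are the roots of its characteristic polynomial. With M = A (coefficients from the trace and determinant):
  p(λ) = det(λ I - M) = λ^2 + 8.
For λ^2 + 8 the discriminant is -32. It is negative, so the roots are the complex-conjugate pair λ = 0 ± (sqrt(32)/2) i ≈ 0 ± 2.8284i. For a conjugate pair the product of the roots equals the constant term, so |λ|^2 = 8 and |λ| = sqrt(8) ≈ 2.8284.
Thus the eigenvalues (to 4 decimals) are 0 ± 2.8284i (modulus 2.8284). The spectral radius is the largest modulus: r(A) = sqrt(8) ≈ 2.8284. (Cross-check: r(A) ≤ ||A||_2 ≈ 4; equality holds whenever A is normal, though it can also hold for some non-normal A.)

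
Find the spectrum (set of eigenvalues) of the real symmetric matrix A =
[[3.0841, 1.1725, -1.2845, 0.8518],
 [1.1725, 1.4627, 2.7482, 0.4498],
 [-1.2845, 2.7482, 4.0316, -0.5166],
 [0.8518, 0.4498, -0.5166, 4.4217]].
sigma(A) ≈ {-1, 3, 5, 6}

A is real symmetric, so its spectrum consists of real eigenvalues. Expanding the characteristic polynomial of the displayed matrix gives
  det(λ I - A) = p(λ) = λ^4 + (-13)λ^3 + (49.001)λ^2 + (-27.0032)λ + (-89.9981).
Solving p(λ) = 0 yields eigenvalues ≈ -1, 3, 5, 6. (A is shown rounded to 4 decimals, so these recover the underlying integer eigenvalues to within that precision.)
Verification: the trace of A = 13 equals the sum of eigenvalues 13, and det(A) ≈ -89.9981 matches the eigenvalue product -90.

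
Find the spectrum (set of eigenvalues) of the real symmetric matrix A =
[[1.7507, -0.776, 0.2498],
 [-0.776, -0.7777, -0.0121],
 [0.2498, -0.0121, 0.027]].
sigma(A) ≈ {-1, 0, 2}

A is real symmetric, so its spectrum consists of real eigenvalues. Expanding the characteristic polynomial of the displayed matrix gives
  det(λ I - A) = p(λ) = λ^3 + (-1)λ^2 + (-2)λ + (0).
Solving p(λ) = 0 yields eigenvalues ≈ -1, 0, 2. (A is shown rounded to 4 decimals, so these recover the underlying integer eigenvalues to within that precision.)
Verification: the trace of A = 1 equals the sum of eigenvalues 1, and det(A) ≈ -0.0001 matches the eigenvalue product 0.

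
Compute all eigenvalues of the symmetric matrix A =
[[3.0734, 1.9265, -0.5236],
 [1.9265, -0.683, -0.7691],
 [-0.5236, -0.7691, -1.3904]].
sigma(A) ≈ {-2, -1, 4}

A is real symmetric, so its spectrum consists of real eigenvalues. Expanding the characteristic polynomial of the displayed matrix gives
  det(λ I - A) = p(λ) = λ^3 + (-1)λ^2 + (-10)λ + (-8).
Solving p(λ) = 0 yields eigenvalues ≈ -2, -1, 4. (A is shown rounded to 4 decimals, so these recover the underlying integer eigenvalues to within that precision.)
Verification: the trace of A = 1 equals the sum of eigenvalues 1, and det(A) ≈ 7.9999 matches the eigenvalue product 8.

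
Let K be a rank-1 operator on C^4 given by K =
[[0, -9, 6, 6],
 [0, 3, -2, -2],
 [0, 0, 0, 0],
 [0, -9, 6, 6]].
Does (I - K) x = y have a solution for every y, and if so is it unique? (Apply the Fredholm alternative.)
(I - K) is invertible (det(I - K) = -8 ≠ 0), so for every y in C^4 the equation (I - K) x = y has a unique solution.

K has rank 1, so it is an outer product K = u v^T: every row of K is a multiple of one row vector. Reading off the entries, u = (-3, 1, 0, -3) and v = (0, 3, -2, -2) (row i of K equals u_i·v^T). A rank-one matrix u v^T satisfies K u = u (v·u) and kills the (3)-dimensional subspace v^⊥, so its characteristic polynomial is lambda^3 (lambda - v·u) with v·u = tr K = 9. Hence the eigenvalues of I - K are 1 (multiplicity 3) and 1 - (9) = -8, so det(I - K) = -8. (Direct check: I - K =
[[1, 9, -6, -6],
 [0, -2, 2, 2],
 [0, 0, 1, 0],
 [0, 9, -6, -5]]
has determinant -8.) The finite-dimensional Fredholm alternative says: either (I - K) is invertible, or ker(I - K) ≠ {0} and then range(I - K) = ker((I - K)^*)^⊥, with dim ker(I - K) = dim ker((I - K)^*). Since det(I - K) ≠ 0, 1 is not an eigenvalue of K and ker(I - K) = {0}, so we are in the first case: for every y there is a unique x = (I - K)^(-1) y. Explicitly, by the Sherman–Morrison formula, (I - u v^T)^(-1) = I + u v^T/(1 - v·u), i.e. (I - K)^(-1) = I + K/(-8).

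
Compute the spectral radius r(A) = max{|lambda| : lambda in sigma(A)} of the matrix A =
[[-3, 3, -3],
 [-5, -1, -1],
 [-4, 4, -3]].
r(A) ≈ 5.205

The eigenvalues of A are the roots of its characteristic polynomial. With M = A (coefficients from the trace, the sum of principal 2x2 minors, and det A):
  p(λ) = det(λ I - M) = λ^3 + 7λ^2 + 22λ - 18.
No integer candidate from the rational root theorem (±divisors of 18) is a root, so the roots are irrational. The cubic discriminant is Δ = -52824 < 0, so there is one real root and a complex-conjugate pair. p(0) = -18 and p(1) = 12 have opposite signs, so a root lies in (0, 1); Newton's method refines it to λ ≈ 0.6644. Dividing out (λ - (0.6644)) leaves approximately λ^2 + 7.6644λ + 27.0922. For λ^2 + 7.6644λ + 27.0922 the discriminant is -49.6258. It is negative, so the remaining roots are the complex-conjugate pair λ ≈ -3.8322 ± 3.5223i. Their product equals the constant term, so |λ|^2 ≈ 27.0922 and |λ| ≈ 5.205.
Thus the eigenvalues (to 4 decimals) are 0.6644 (modulus 0.6644); -3.8322 ± 3.5223i (modulus 5.205). The spectral radius is the largest modulus: r(A) ≈ 5.205. (Cross-check: r(A) ≤ ||A||_2 ≈ 8.8883; equality holds whenever A is normal, though it can also hold for some non-normal A.)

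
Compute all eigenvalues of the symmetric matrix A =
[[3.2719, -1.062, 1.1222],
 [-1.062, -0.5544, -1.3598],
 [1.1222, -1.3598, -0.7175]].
sigma(A) ≈ {-2, 0, 4}

A is real symmetric, so its spectrum consists of real eigenvalues. Expanding the characteristic polynomial of the displayed matrix gives
  det(λ I - A) = p(λ) = λ^3 + (-2)λ^2 + (-8)λ + (0).
Solving p(λ) = 0 yields eigenvalues ≈ -2, 0, 4. (A is shown rounded to 4 decimals, so these recover the underlying integer eigenvalues to within that precision.)
Verification: the trace of A = 2 equals the sum of eigenvalues 2, and det(A) ≈ 0.0001 matches the eigenvalue product 0.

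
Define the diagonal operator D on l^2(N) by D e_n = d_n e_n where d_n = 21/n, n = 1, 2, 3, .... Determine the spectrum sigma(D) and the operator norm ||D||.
sigma(D) = {21/n : n ≥ 1} ∪ {0}; ||D|| = 21

A bounded diagonal operator on l^2 with diagonal entries d_n has spectrum equal to the closure of {d_n : n ≥ 1}: every d_n is an eigenvalue (with eigenvector e_n), so {d_n} ⊂ sigma(D); the spectrum is closed, so its closure is too; and for lambda not in the closure, (D - lambda I) has bounded inverse (the diagonal entries 1/(d_n - lambda) are bounded). For our sequence d_n = 21/n, n = 1, 2, 3, ...:
  - {d_n} = {21/n : n ≥ 1}; the only limit point is 0
  - closure = {21/n : n ≥ 1} ∪ {0}
For the norm: a diagonal operator has ||D|| = sup_n |d_n|. Here d_n = 21/n is positive and decreasing, so sup_n |d_n| = d_1 = 21. So ||D|| = 21.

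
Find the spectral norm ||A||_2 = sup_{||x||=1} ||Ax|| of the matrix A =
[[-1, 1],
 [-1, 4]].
||A||_2 = sqrt((19 + sqrt(325))/2) ≈ 4.3028 (= sqrt(largest eigenvalue of A^T A))

||A||_2 = sigma_max(A) = sqrt(lambda_max(A^T A)). Form the symmetric matrix M = A^T A =
[[2, -5],
 [-5, 17]].
Its characteristic polynomial (trace, determinant of M give the coefficients) is
  p(λ) = det(λ I - M) = λ^2 - 19λ + 9.
For λ^2 - 19λ + 9 the discriminant is 325. It is nonnegative but not a perfect square, so the roots are real and irrational: λ = (19 ± sqrt(325))/2 ≈ 18.5139, 0.4861.
So the eigenvalues of A^T A are ≈ 0.4861, 18.5139 (all ≥ 0, as they must be for A^T A). The largest is λ_max = (19 + sqrt(325))/2 ≈ 18.5139, hence ||A||_2 = sqrt(λ_max) = sqrt((19 + sqrt(325))/2) ≈ 4.3028.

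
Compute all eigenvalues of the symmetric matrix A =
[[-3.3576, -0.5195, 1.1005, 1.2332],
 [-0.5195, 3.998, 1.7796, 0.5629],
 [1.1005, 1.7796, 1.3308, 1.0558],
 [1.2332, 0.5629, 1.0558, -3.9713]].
sigma(A) ≈ {-5, -3, 1, 5}

A is real symmetric, so its spectrum consists of real eigenvalues. Expanding the characteristic polynomial of the displayed matrix gives
  det(λ I - A) = p(λ) = λ^4 + (2)λ^3 + (-28)λ^2 + (-50)λ + (75.0038).
Solving p(λ) = 0 yields eigenvalues ≈ -5, -3, 1, 5. (A is shown rounded to 4 decimals, so these recover the underlying integer eigenvalues to within that precision.)
Verification: the trace of A = -2 equals the sum of eigenvalues -2, and det(A) ≈ 75.0038 matches the eigenvalue product 75.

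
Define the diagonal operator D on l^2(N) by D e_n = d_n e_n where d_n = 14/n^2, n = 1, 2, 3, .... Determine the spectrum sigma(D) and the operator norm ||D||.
sigma(D) = {14/n^2 : n ≥ 1} ∪ {0}; ||D|| = 14

A bounded diagonal operator on l^2 with diagonal entries d_n has spectrum equal to the closure of {d_n : n ≥ 1}: every d_n is an eigenvalue (with eigenvector e_n), so {d_n} ⊂ sigma(D); the spectrum is closed, so its closure is too; and for lambda not in the closure, (D - lambda I) has bounded inverse (the diagonal entries 1/(d_n - lambda) are bounded). For our sequence d_n = 14/n^2, n = 1, 2, 3, ...:
  - {d_n} = {14/n^2 : n ≥ 1}; the only limit point is 0
  - closure = {14/n^2 : n ≥ 1} ∪ {0}
For the norm: a diagonal operator has ||D|| = sup_n |d_n|. Here d_n = 14/n^2 is positive and decreasing, so sup_n |d_n| = d_1 = 14. So ||D|| = 14.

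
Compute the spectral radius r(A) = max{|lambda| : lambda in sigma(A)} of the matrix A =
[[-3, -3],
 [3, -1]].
r(A) = sqrt(12) ≈ 3.4641

The eigenvalues of A are the roots of its characteristic polynomial. With M = A (coefficients from the trace and determinant):
  p(λ) = det(λ I - M) = λ^2 + 4λ + 12.
For λ^2 + 4λ + 12 the discriminant is -32. It is negative, so the roots are the complex-conjugate pair λ = -2 ± (sqrt(32)/2) i ≈ -2 ± 2.8284i. For a conjugate pair the product of the roots equals the constant term, so |λ|^2 = 12 and |λ| = sqrt(12) ≈ 3.4641.
Thus the eigenvalues (to 4 decimals) are -2 ± 2.8284i (modulus 3.4641). The spectral radius is the largest modulus: r(A) = sqrt(12) ≈ 3.4641. (Cross-check: r(A) ≤ ||A||_2 ≈ 4.6056; equality holds whenever A is normal, though it can also hold for some non-normal A.)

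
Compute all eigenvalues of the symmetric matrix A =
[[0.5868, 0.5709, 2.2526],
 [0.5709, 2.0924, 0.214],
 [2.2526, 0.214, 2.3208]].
sigma(A) ≈ {-1, 2, 4}

A is real symmetric, so its spectrum consists of real eigenvalues. Expanding the characteristic polynomial of the displayed matrix gives
  det(λ I - A) = p(λ) = λ^3 + (-5)λ^2 + (2)λ + (8).
Solving p(λ) = 0 yields eigenvalues ≈ -1, 2, 4. (A is shown rounded to 4 decimals, so these recover the underlying integer eigenvalues to within that precision.)
Verification: the trace of A = 5 equals the sum of eigenvalues 5, and det(A) ≈ -8.0006 matches the eigenvalue product -8.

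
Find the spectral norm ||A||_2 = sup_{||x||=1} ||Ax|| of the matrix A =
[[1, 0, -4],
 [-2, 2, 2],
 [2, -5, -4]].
||A||_2 ≈ 8.0528 (= sqrt(largest eigenvalue of A^T A))

||A||_2 = sigma_max(A) = sqrt(lambda_max(A^T A)). Form the symmetric matrix M = A^T A =
[[9, -14, -16],
 [-14, 29, 24],
 [-16, 24, 36]].
Its characteristic polynomial (trace, sum of principal 2x2 minors, determinant of M give the coefficients) is
  p(λ) = det(λ I - M) = λ^3 - 74λ^2 + 601λ - 484.
No integer candidate from the rational root theorem (±divisors of 484) is a root, so the roots are irrational. The cubic discriminant is Δ = 706228384 > 0, so there are three distinct real roots. p(0) = -484 and p(1) = 44 have opposite signs, so a root lies in (0, 1); Newton's method refines it to λ ≈ 0.9049. p(8) = 100 and p(9) = -340 have opposite signs, so a root lies in (8, 9); Newton's method refines it to λ ≈ 8.2479. p(64) = -2980 and p(65) = 556 have opposite signs, so a root lies in (64, 65); Newton's method refines it to λ ≈ 64.8471. Check (Vieta): the three roots sum to 74, matching tr M = 74.
So the eigenvalues of A^T A are ≈ 0.9049, 8.2479, 64.8471 (all ≥ 0, as they must be for A^T A). The largest is λ_max ≈ 64.8471, hence ||A||_2 = sqrt(λ_max) ≈ 8.0528.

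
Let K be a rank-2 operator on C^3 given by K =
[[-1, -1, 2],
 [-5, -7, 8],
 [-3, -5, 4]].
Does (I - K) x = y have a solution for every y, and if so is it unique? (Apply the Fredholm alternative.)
(I - K) is invertible (det(I - K) = 21 ≠ 0), so for every y in C^3 the equation (I - K) x = y has a unique solution.

K has rank 2 and factors as K = U V^T = u1 v1^T + u2 v2^T with u1 = (1, 1, -1), v1 = (1, 2, -1), u2 = (-1, -3, -1), v2 = (2, 3, -3) (multiplying out reproduces the displayed K). The nonzero eigenvalues of U V^T coincide with those of the 2 x 2 matrix G = V^T U = [[v1·u1, v1·u2], [v2·u1, v2·u2]] = [[4, -6], [8, -8]], and by the Sylvester determinant identity det(I_3 - U V^T) = det(I_2 - V^T U) = det([[-3, 6], [-8, 9]]) = (-3)(9) - (6)(-8) = 21. (Direct check: I - K =
[[2, 1, -2],
 [5, 8, -8],
 [3, 5, -3]]
has determinant 21.) The finite-dimensional Fredholm alternative says: either (I - K) is invertible, or ker(I - K) ≠ {0} and then range(I - K) = ker((I - K)^*)^⊥, with dim ker(I - K) = dim ker((I - K)^*). Since det(I - K) ≠ 0, 1 is not an eigenvalue of K and ker(I - K) = {0}, so we are in the first case: for every y there is a unique x = (I - K)^(-1) y. (Explicitly, by the Woodbury identity, (I - U V^T)^(-1) = I + U (I_2 - G)^(-1) V^T.)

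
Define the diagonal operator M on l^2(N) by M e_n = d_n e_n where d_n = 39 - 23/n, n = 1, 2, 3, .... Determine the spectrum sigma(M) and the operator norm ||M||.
sigma(M) = {39 - 23/n : n ≥ 1} ∪ {39}; ||M|| = 39

A bounded diagonal operator on l^2 with diagonal entries d_n has spectrum equal to the closure of {d_n : n ≥ 1}: every d_n is an eigenvalue (with eigenvector e_n), so {d_n} ⊂ sigma(M); the spectrum is closed, so its closure is too; and for lambda not in the closure, (M - lambda I) has bounded inverse (the diagonal entries 1/(d_n - lambda) are bounded). For our sequence d_n = 39 - 23/n, n = 1, 2, 3, ...:
  - {d_n} = {39 - 23/n : n ≥ 1}; the only limit point is 39
  - closure = {39 - 23/n : n ≥ 1} ∪ {39}
For the norm: a diagonal operator has ||M|| = sup_n |d_n|. Here d_n = 39 - 23/n increases monotonically from d_1 = 16 toward 39, with all terms in [16, 39); so sup_n |d_n| = 39 (the supremum is the limit, not attained). So ||M|| = 39.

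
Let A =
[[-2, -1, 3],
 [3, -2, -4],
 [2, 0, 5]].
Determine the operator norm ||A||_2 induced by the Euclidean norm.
||A||_2 ≈ 7.2485 (= sqrt(largest eigenvalue of A^T A))

||A||_2 = sigma_max(A) = sqrt(lambda_max(A^T A)). Form the symmetric matrix M = A^T A =
[[17, -4, -8],
 [-4, 5, 5],
 [-8, 5, 50]].
Its characteristic polynomial (trace, sum of principal 2x2 minors, determinant of M give the coefficients) is
  p(λ) = det(λ I - M) = λ^3 - 72λ^2 + 1080λ - 3025.
No integer candidate from the rational root theorem (±divisors of 3025) is a root, so the roots are irrational. The cubic discriminant is Δ = 478433925 > 0, so there are three distinct real roots. p(3) = -406 and p(4) = 207 have opposite signs, so a root lies in (3, 4); Newton's method refines it to λ ≈ 3.6392. p(15) = 350 and p(16) = -81 have opposite signs, so a root lies in (15, 16); Newton's method refines it to λ ≈ 15.8207. p(52) = -945 and p(53) = 844 have opposite signs, so a root lies in (52, 53); Newton's method refines it to λ ≈ 52.5401. Check (Vieta): the three roots sum to 72, matching tr M = 72.
So the eigenvalues of A^T A are ≈ 3.6392, 15.8207, 52.5401 (all ≥ 0, as they must be for A^T A). The largest is λ_max ≈ 52.5401, hence ||A||_2 = sqrt(λ_max) ≈ 7.2485.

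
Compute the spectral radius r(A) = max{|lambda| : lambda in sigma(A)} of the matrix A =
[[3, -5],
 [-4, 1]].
r(A) = (4 + sqrt(84))/2 ≈ 6.5826

The eigenvalues of A are the roots of its characteristic polynomial. With M = A (coefficients from the trace and determinant):
  p(λ) = det(λ I - M) = λ^2 - 4λ - 17.
For λ^2 - 4λ - 17 the discriminant is 84. It is nonnegative but not a perfect square, so the roots are real and irrational: λ = (4 ± sqrt(84))/2 ≈ 6.5826, -2.5826.
Thus the eigenvalues (to 4 decimals) are 6.5826 (modulus 6.5826); -2.5826 (modulus 2.5826). The spectral radius is the largest modulus: r(A) = (4 + sqrt(84))/2 ≈ 6.5826. (Cross-check: r(A) ≤ ||A||_2 ≈ 6.6713; equality holds whenever A is normal, though it can also hold for some non-normal A.)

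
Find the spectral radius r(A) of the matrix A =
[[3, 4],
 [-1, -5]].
r(A) = (2 + sqrt(48))/2 ≈ 4.4641

The eigenvalues of A are the roots of its characteristic polynomial. With M = A (coefficients from the trace and determinant):
  p(λ) = det(λ I - M) = λ^2 + 2λ - 11.
For λ^2 + 2λ - 11 the discriminant is 48. It is nonnegative but not a perfect square, so the roots are real and irrational: λ = (-2 ± sqrt(48))/2 ≈ 2.4641, -4.4641.
Thus the eigenvalues (to 4 decimals) are 2.4641 (modulus 2.4641); -4.4641 (modulus 4.4641). The spectral radius is the largest modulus: r(A) = (2 + sqrt(48))/2 ≈ 4.4641. (Cross-check: r(A) ≤ ||A||_2 ≈ 6.9646; equality holds whenever A is normal, though it can also hold for some non-normal A.)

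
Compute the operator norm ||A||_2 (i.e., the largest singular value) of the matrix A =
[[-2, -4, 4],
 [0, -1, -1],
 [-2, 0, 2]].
||A||_2 ≈ 6.3602 (= sqrt(largest eigenvalue of A^T A))

||A||_2 = sigma_max(A) = sqrt(lambda_max(A^T A)). Form the symmetric matrix M = A^T A =
[[8, 8, -12],
 [8, 17, -15],
 [-12, -15, 21]].
Its characteristic polynomial (trace, sum of principal 2x2 minors, determinant of M give the coefficients) is
  p(λ) = det(λ I - M) = λ^3 - 46λ^2 + 228λ - 144.
No integer candidate from the rational root theorem (±divisors of 144) is a root, so the roots are irrational. The cubic discriminant is Δ = 33148224 > 0, so there are three distinct real roots. p(0) = -144 and p(1) = 39 have opposite signs, so a root lies in (0, 1); Newton's method refines it to λ ≈ 0.7404. p(4) = 96 and p(5) = -29 have opposite signs, so a root lies in (4, 5); Newton's method refines it to λ ≈ 4.808. p(40) = -624 and p(41) = 799 have opposite signs, so a root lies in (40, 41); Newton's method refines it to λ ≈ 40.4516. Check (Vieta): the three roots sum to 46, matching tr M = 46.
So the eigenvalues of A^T A are ≈ 0.7404, 4.808, 40.4516 (all ≥ 0, as they must be for A^T A). The largest is λ_max ≈ 40.4516, hence ||A||_2 = sqrt(λ_max) ≈ 6.3602.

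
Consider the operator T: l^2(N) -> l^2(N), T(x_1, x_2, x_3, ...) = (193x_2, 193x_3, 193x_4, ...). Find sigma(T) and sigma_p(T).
sigma(T) = closed disk {z in C : |z| ≤ 193}; sigma_p(T) = open disk {z in C : |z| < 193}

Note T = 193·V where V is the unit left shift (V x)_k = x_{k+1}; so sigma(T) = 193·sigma(V) and ||T|| = 193||V||. ||T x||^2 = 37249sum_{k≥2} |x_k|^2 ≤ 37249||x||^2, with equality on {x : x_1 = 0}, so ||T|| = 193. For any lambda with |lambda| < 193, set r = lambda/193 (|r| < 1); the vector x = (1, r, r^2, ...) is in l^2 and satisfies T x = 193(r, r^2, ...) = lambda x, so lambda is an eigenvalue. On the boundary |lambda| = 193 the geometric series diverges, so no l^2 eigenvector exists, but these lambda lie in the approximate point spectrum. Hence sigma(T) is the closed disk of radius 193 and sigma_p(T) is the open disk.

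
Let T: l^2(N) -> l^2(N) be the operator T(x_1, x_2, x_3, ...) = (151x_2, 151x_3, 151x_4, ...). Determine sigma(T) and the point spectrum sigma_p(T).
sigma(T) = closed disk {z in C : |z| ≤ 151}; sigma_p(T) = open disk {z in C : |z| < 151}

Note T = 151·V where V is the unit left shift (V x)_k = x_{k+1}; so sigma(T) = 151·sigma(V) and ||T|| = 151||V||. ||T x||^2 = 22801sum_{k≥2} |x_k|^2 ≤ 22801||x||^2, with equality on {x : x_1 = 0}, so ||T|| = 151. For any lambda with |lambda| < 151, set r = lambda/151 (|r| < 1); the vector x = (1, r, r^2, ...) is in l^2 and satisfies T x = 151(r, r^2, ...) = lambda x, so lambda is an eigenvalue. On the boundary |lambda| = 151 the geometric series diverges, so no l^2 eigenvector exists, but these lambda lie in the approximate point spectrum. Hence sigma(T) is the closed disk of radius 151 and sigma_p(T) is the open disk.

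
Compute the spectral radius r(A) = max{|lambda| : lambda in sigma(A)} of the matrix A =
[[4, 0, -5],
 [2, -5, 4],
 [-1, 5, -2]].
r(A) ≈ 8.7576

The eigenvalues of A are the roots of its characteristic polynomial. With M = A (coefficients from the trace, the sum of principal 2x2 minors, and det A):
  p(λ) = det(λ I - M) = λ^3 + 3λ^2 - 43λ + 65.
No integer candidate from the rational root theorem (±divisors of 65) is a root, so the roots are irrational. The cubic discriminant is Δ = 62644 > 0, so there are three distinct real roots. p(-9) = -34 and p(-8) = 89 have opposite signs, so a root lies in (-9, -8); Newton's method refines it to λ ≈ -8.7576. p(1) = 26 and p(2) = -1 have opposite signs, so a root lies in (1, 2); Newton's method refines it to λ ≈ 1.9486. p(3) = -10 and p(4) = 5 have opposite signs, so a root lies in (3, 4); Newton's method refines it to λ ≈ 3.8089. Check (Vieta): the three roots sum to -3, matching tr M = -3.
Thus the eigenvalues (to 4 decimals) are -8.7576 (modulus 8.7576); 1.9486 (modulus 1.9486); 3.8089 (modulus 3.8089). The spectral radius is the largest modulus: r(A) ≈ 8.7576. (Cross-check: r(A) ≤ ||A||_2 ≈ 8.8292; equality holds whenever A is normal, though it can also hold for some non-normal A.)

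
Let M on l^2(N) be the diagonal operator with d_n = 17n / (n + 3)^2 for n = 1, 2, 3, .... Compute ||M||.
||M|| = 17/12 (attained at n = 3)

For M diagonal, ||M|| = sup_n |d_n|. Treat f(x) = 17x / (x + 3)^2 for real x > 0. By the quotient rule, f'(x) = 17(3 - x)/(x + 3)^3, which is positive for x < 3 and negative for x > 3. So f has a unique maximum at x = 3, and since 3 is a positive integer, the supremum over n ≥ 1 is attained at n = 3: d_3 = 17·3/(3 + 3)^2 = 17·3/36 = 17/12. Hence ||M|| = 17/12.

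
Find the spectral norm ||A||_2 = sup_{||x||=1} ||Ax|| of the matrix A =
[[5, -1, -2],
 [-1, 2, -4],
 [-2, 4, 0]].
||A||_2 ≈ 6.4219 (= sqrt(largest eigenvalue of A^T A))

||A||_2 = sigma_max(A) = sqrt(lambda_max(A^T A)). Form the symmetric matrix M = A^T A =
[[30, -15, -6],
 [-15, 21, -6],
 [-6, -6, 20]].
Its characteristic polynomial (trace, sum of principal 2x2 minors, determinant of M give the coefficients) is
  p(λ) = det(λ I - M) = λ^3 - 71λ^2 + 1353λ - 5184.
No integer candidate from the rational root theorem (±divisors of 5184) is a root, so the roots are irrational. The cubic discriminant is Δ = 137438109 > 0, so there are three distinct real roots. p(5) = -69 and p(6) = 594 have opposite signs, so a root lies in (5, 6); Newton's method refines it to λ ≈ 5.0968. p(24) = 216 and p(25) = -109 have opposite signs, so a root lies in (24, 25); Newton's method refines it to λ ≈ 24.6628. p(41) = -141 and p(42) = 486 have opposite signs, so a root lies in (41, 42); Newton's method refines it to λ ≈ 41.2404. Check (Vieta): the three roots sum to 71, matching tr M = 71.
So the eigenvalues of A^T A are ≈ 5.0968, 24.6628, 41.2404 (all ≥ 0, as they must be for A^T A). The largest is λ_max ≈ 41.2404, hence ||A||_2 = sqrt(λ_max) ≈ 6.4219.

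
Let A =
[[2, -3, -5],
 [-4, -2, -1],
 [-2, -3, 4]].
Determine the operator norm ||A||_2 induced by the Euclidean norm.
||A||_2 = sqrt((59 + sqrt(1625))/2) ≈ 7.0467 (= sqrt(largest eigenvalue of A^T A))

||A||_2 = sigma_max(A) = sqrt(lambda_max(A^T A)). Form the symmetric matrix M = A^T A =
[[24, 8, -14],
 [8, 22, 5],
 [-14, 5, 42]].
Its characteristic polynomial (trace, sum of principal 2x2 minors, determinant of M give the coefficients) is
  p(λ) = det(λ I - M) = λ^3 - 88λ^2 + 2175λ - 13456.
By the rational root theorem any rational root is an integer divisor of 13456. Testing λ = 29: p(29) = 24389 - 74008 + 63075 - 13456 = 0, so λ = 29 is a root. Dividing out (λ - 29) leaves p(λ) = (λ - 29)(λ^2 - 59λ + 464). For λ^2 - 59λ + 464 the discriminant is 1625. It is nonnegative but not a perfect square, so the roots are real and irrational: λ = (59 ± sqrt(1625))/2 ≈ 49.6556, 9.3444.
So the eigenvalues of A^T A are ≈ 9.3444, 29, 49.6556 (all ≥ 0, as they must be for A^T A). The largest is λ_max = (59 + sqrt(1625))/2 ≈ 49.6556, hence ||A||_2 = sqrt(λ_max) = sqrt((59 + sqrt(1625))/2) ≈ 7.0467.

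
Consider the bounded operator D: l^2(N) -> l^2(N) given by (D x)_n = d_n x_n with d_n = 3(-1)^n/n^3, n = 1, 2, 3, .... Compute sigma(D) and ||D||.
sigma(D) = {3(-1)^n/n^3 : n ≥ 1} ∪ {0}; ||D|| = 3

A bounded diagonal operator on l^2 with diagonal entries d_n has spectrum equal to the closure of {d_n : n ≥ 1}: every d_n is an eigenvalue (with eigenvector e_n), so {d_n} ⊂ sigma(D); the spectrum is closed, so its closure is too; and for lambda not in the closure, (D - lambda I) has bounded inverse (the diagonal entries 1/(d_n - lambda) are bounded). For our sequence d_n = 3(-1)^n/n^3, n = 1, 2, 3, ...:
  - {d_n} = {3(-1)^n/n^3 : n ≥ 1}; the only limit point is 0
  - closure = {3(-1)^n/n^3 : n ≥ 1} ∪ {0}
For the norm: a diagonal operator has ||D|| = sup_n |d_n|. Here |d_n| = 3/n^3 is decreasing, so sup_n |d_n| = |d_1| = 3. So ||D|| = 3.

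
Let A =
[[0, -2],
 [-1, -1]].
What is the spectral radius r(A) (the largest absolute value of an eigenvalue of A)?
r(A) = 2

The eigenvalues of A are the roots of its characteristic polynomial. With M = A (coefficients from the trace and determinant):
  p(λ) = det(λ I - M) = λ^2 + λ - 2.
For λ^2 + λ - 2 the discriminant is 9. It is a perfect square (3^2), so the roots are rational: λ = (-1 ± 3)/2 = 1, -2.
Thus the eigenvalues (to 4 decimals) are 1 (modulus 1); -2 (modulus 2). The spectral radius is the largest modulus: r(A) = 2. (Cross-check: r(A) ≤ ||A||_2 ≈ 2.2882; equality holds whenever A is normal, though it can also hold for some non-normal A.)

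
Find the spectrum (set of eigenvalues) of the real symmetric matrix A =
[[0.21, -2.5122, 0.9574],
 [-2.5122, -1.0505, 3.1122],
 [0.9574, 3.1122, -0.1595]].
sigma(A) ≈ {-5, 1, 3}

A is real symmetric, so its spectrum consists of real eigenvalues. Expanding the characteristic polynomial of the displayed matrix gives
  det(λ I - A) = p(λ) = λ^3 + (1)λ^2 + (-17)λ + (15).
Solving p(λ) = 0 yields eigenvalues ≈ -5, 1, 3. (A is shown rounded to 4 decimals, so these recover the underlying integer eigenvalues to within that precision.)
Verification: the trace of A = -1 equals the sum of eigenvalues -1, and det(A) ≈ -15.0001 matches the eigenvalue product -15.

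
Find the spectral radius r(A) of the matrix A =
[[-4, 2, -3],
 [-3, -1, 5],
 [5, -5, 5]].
r(A) ≈ 5.4053

The eigenvalues of A are the roots of its characteristic polynomial. With M = A (coefficients from the trace, the sum of principal 2x2 minors, and det A):
  p(λ) = det(λ I - M) = λ^3 + 25λ + 60.
No integer candidate from the rational root theorem (±divisors of 60) is a root, so the roots are irrational. The cubic discriminant is Δ = -159700 < 0, so there is one real root and a complex-conjugate pair. p(-3) = -42 and p(-2) = 2 have opposite signs, so a root lies in (-3, -2); Newton's method refines it to λ ≈ -2.0536. Dividing out (λ - (-2.0536)) leaves approximately λ^2 - 2.0536λ + 29.2172. For λ^2 - 2.0536λ + 29.2172 the discriminant is -112.6516. It is negative, so the remaining roots are the complex-conjugate pair λ ≈ 1.0268 ± 5.3069i. Their product equals the constant term, so |λ|^2 ≈ 29.2172 and |λ| ≈ 5.4053.
Thus the eigenvalues (to 4 decimals) are -2.0536 (modulus 2.0536); 1.0268 ± 5.3069i (modulus 5.4053). The spectral radius is the largest modulus: r(A) ≈ 5.4053. (Cross-check: r(A) ≤ ||A||_2 ≈ 10.2903; equality holds whenever A is normal, though it can also hold for some non-normal A.)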